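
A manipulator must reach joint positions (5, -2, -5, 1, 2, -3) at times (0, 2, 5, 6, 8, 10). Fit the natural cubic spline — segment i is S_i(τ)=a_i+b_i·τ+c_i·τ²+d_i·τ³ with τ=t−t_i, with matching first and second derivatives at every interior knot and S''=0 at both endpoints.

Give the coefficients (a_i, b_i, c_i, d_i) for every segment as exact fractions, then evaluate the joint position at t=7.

Δ: Δ0=-7/2, Δ1=-1, Δ2=6, Δ3=1/2, Δ4=-5/2
row 1: diag=10, rhs=15; c'=3/10, d'=3/2
row 2: denom=8−3·3/10=71/10; d'=(42−3·3/2)/(71/10)=375/71
row 3: denom=6−1·10/71=416/71; d'=(-33−1·375/71)/(416/71)=-1359/208
row 4: denom=8−2·71/208=761/104; d'=(-18−2·-1359/208)/(761/104)=-513/761
back: M4=-513/761
back: M3=-1359/208−71/208·-513/761=-4797/761
back: M2=375/71−10/71·-4797/761=4695/761
back: M1=3/2−3/10·4695/761=-267/761
M: M0=0, M1=-267/761, M2=4695/761, M3=-4797/761, M4=-513/761, M5=0
seg 0: a=5, c=M0/2=0, d=(M1−M0)/(6·2)=-89/3044, b=Δ0−h0·(2M0+M1)/6=-5149/1522
seg 1: a=-2, c=M1/2=-267/1522, d=(M2−M1)/(6·3)=827/2283, b=Δ1−h1·(2M1+M2)/6=-5683/1522
seg 2: a=-5, c=M2/2=4695/1522, d=(M3−M2)/(6·1)=-1582/761, b=Δ2−h2·(2M2+M3)/6=7601/1522
seg 3: a=1, c=M3/2=-4797/1522, d=(M4−M3)/(6·2)=357/761, b=Δ3−h3·(2M3+M4)/6=7499/1522
seg 4: a=2, c=M4/2=-513/1522, d=(M5−M4)/(6·2)=171/3044, b=Δ4−h4·(2M4+M5)/6=-3121/1522
t_q=7 → seg 3, τ=1; S=1+7499/1522·τ+-4797/1522·τ²+357/761·τ³=2469/761

  seg 0: a=5 b=-5149/1522 c=0 d=-89/3044
  seg 1: a=-2 b=-5683/1522 c=-267/1522 d=827/2283
  seg 2: a=-5 b=7601/1522 c=4695/1522 d=-1582/761
  seg 3: a=1 b=7499/1522 c=-4797/1522 d=357/761
  seg 4: a=2 b=-3121/1522 c=-513/1522 d=171/3044
S(7) = 2469/761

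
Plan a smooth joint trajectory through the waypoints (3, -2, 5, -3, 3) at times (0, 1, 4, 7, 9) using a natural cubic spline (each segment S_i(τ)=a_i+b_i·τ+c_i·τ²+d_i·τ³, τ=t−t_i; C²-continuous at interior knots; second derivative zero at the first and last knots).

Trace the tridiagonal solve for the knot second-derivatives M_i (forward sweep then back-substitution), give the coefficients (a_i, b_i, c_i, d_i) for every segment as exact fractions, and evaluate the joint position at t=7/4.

Δ: Δ0=-5, Δ1=7/3, Δ2=-8/3, Δ3=3
row 1: diag=8, rhs=44; c'=3/8, d'=11/2
row 2: denom=12−3·3/8=87/8; d'=(-30−3·11/2)/(87/8)=-124/29
row 3: denom=10−3·8/29=266/29; d'=(34−3·-124/29)/(266/29)=97/19
back: M3=97/19
back: M2=-124/29−8/29·97/19=-108/19
back: M1=11/2−3/8·-108/19=145/19
M: M0=0, M1=145/19, M2=-108/19, M3=97/19, M4=0
seg 0: a=3, c=M0/2=0, d=(M1−M0)/(6·1)=145/114, b=Δ0−h0·(2M0+M1)/6=-715/114
seg 1: a=-2, c=M1/2=145/38, d=(M2−M1)/(6·3)=-253/342, b=Δ1−h1·(2M1+M2)/6=-140/57
seg 2: a=5, c=M2/2=-54/19, d=(M3−M2)/(6·3)=205/342, b=Δ2−h2·(2M2+M3)/6=53/114
seg 3: a=-3, c=M3/2=97/38, d=(M4−M3)/(6·2)=-97/228, b=Δ3−h3·(2M3+M4)/6=-23/57
t_q=7/4 → seg 1, τ=3/4; S=-2+-140/57·τ+145/38·τ²+-253/342·τ³=-257/128

  seg 0: a=3 b=-715/114 c=0 d=145/114
  seg 1: a=-2 b=-140/57 c=145/38 d=-253/342
  seg 2: a=5 b=53/114 c=-54/19 d=205/342
  seg 3: a=-3 b=-23/57 c=97/38 d=-97/228
S(7/4) = -257/128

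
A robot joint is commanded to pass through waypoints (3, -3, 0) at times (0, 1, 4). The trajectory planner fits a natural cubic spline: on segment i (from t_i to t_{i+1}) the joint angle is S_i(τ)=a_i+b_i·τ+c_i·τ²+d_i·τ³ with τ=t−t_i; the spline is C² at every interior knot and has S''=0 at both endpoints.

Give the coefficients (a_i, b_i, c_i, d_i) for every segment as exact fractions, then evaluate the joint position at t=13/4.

Δ: Δ0=-6, Δ1=1
row 1: diag=8, rhs=42; c'=3/8, d'=21/4
back: M1=21/4
M: M0=0, M1=21/4, M2=0
seg 0: a=3, c=M0/2=0, d=(M1−M0)/(6·1)=7/8, b=Δ0−h0·(2M0+M1)/6=-55/8
seg 1: a=-3, c=M1/2=21/8, d=(M2−M1)/(6·3)=-7/24, b=Δ1−h1·(2M1+M2)/6=-17/4
t_q=13/4 → seg 1, τ=9/4; S=-3+-17/4·τ+21/8·τ²+-7/24·τ³=-1329/512

  seg 0: a=3 b=-55/8 c=0 d=7/8
  seg 1: a=-3 b=-17/4 c=21/8 d=-7/24
S(13/4) = -1329/512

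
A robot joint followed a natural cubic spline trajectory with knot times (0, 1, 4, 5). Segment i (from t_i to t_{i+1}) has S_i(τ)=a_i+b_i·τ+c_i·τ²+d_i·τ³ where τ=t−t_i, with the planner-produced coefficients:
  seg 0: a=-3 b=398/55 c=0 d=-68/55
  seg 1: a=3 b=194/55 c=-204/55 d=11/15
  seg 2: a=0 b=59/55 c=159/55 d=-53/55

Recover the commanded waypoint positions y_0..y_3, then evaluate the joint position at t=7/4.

y_0 = S_0(0) = a_0 = -3
y_1 = S_1(0) = a_1 = 3
y_2 = S_2(0) = a_2 = 0
y_3 = S_2(1) = 3
t_q=7/4 is in segment 1 (τ=3/4); S_1(τ)=13617/3520

y_0=-3 y_1=3 y_2=0 y_3=3
S(7/4) = 13617/3520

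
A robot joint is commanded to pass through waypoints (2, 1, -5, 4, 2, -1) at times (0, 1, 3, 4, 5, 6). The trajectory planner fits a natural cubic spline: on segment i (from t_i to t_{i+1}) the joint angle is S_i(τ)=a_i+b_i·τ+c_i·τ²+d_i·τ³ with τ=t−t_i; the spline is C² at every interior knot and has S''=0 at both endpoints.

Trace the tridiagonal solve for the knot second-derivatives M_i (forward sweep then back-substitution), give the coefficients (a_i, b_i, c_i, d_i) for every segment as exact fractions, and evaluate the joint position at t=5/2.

  seg 0: a=2 b=27/76 c=0 d=-103/76
  seg 1: a=1 b=-141/38 c=-309/76 d=42/19
  seg 2: a=-5 b=249/38 c=699/76 d=-27/4
  seg 3: a=4 b=357/76 c=-210/19 d=331/76
  seg 4: a=2 b=-165/38 c=153/76 d=-51/76
S(5/2) = -1901/304

Δ: Δ0=-1, Δ1=-3, Δ2=9, Δ3=-2, Δ4=-3
row 1: diag=6, rhs=-12; c'=1/3, d'=-2
row 2: denom=6−2·1/3=16/3; d'=(72−2·-2)/(16/3)=57/4
row 3: denom=4−1·3/16=61/16; d'=(-66−1·57/4)/(61/16)=-1284/61
row 4: denom=4−1·16/61=228/61; d'=(-6−1·-1284/61)/(228/61)=153/38
back: M4=153/38
back: M3=-1284/61−16/61·153/38=-420/19
back: M2=57/4−3/16·-420/19=699/38
back: M1=-2−1/3·699/38=-309/38
M: M0=0, M1=-309/38, M2=699/38, M3=-420/19, M4=153/38, M5=0
seg 0: a=2, c=M0/2=0, d=(M1−M0)/(6·1)=-103/76, b=Δ0−h0·(2M0+M1)/6=27/76
seg 1: a=1, c=M1/2=-309/76, d=(M2−M1)/(6·2)=42/19, b=Δ1−h1·(2M1+M2)/6=-141/38
seg 2: a=-5, c=M2/2=699/76, d=(M3−M2)/(6·1)=-27/4, b=Δ2−h2·(2M2+M3)/6=249/38
seg 3: a=4, c=M3/2=-210/19, d=(M4−M3)/(6·1)=331/76, b=Δ3−h3·(2M3+M4)/6=357/76
seg 4: a=2, c=M4/2=153/76, d=(M5−M4)/(6·1)=-51/76, b=Δ4−h4·(2M4+M5)/6=-165/38
t_q=5/2 → seg 1, τ=3/2; S=1+-141/38·τ+-309/76·τ²+42/19·τ³=-1901/304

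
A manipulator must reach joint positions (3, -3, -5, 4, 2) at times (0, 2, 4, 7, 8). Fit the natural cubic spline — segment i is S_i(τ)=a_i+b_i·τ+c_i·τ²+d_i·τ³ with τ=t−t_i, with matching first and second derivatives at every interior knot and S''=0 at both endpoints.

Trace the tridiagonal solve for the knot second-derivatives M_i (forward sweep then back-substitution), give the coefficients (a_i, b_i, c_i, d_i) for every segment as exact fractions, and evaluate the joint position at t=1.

  seg 0: a=3 b=-213/67 c=0 d=3/67
  seg 1: a=-3 b=-177/67 c=18/67 d=37/134
  seg 2: a=-5 b=117/67 c=129/67 d=-101/201
  seg 3: a=4 b=-18/67 c=-174/67 d=58/67
S(1) = -9/67

Δ: Δ0=-3, Δ1=-1, Δ2=3, Δ3=-2
row 1: diag=8, rhs=12; c'=1/4, d'=3/2
row 2: denom=10−2·1/4=19/2; d'=(24−2·3/2)/(19/2)=42/19
row 3: denom=8−3·6/19=134/19; d'=(-30−3·42/19)/(134/19)=-348/67
back: M3=-348/67
back: M2=42/19−6/19·-348/67=258/67
back: M1=3/2−1/4·258/67=36/67
M: M0=0, M1=36/67, M2=258/67, M3=-348/67, M4=0
seg 0: a=3, c=M0/2=0, d=(M1−M0)/(6·2)=3/67, b=Δ0−h0·(2M0+M1)/6=-213/67
seg 1: a=-3, c=M1/2=18/67, d=(M2−M1)/(6·2)=37/134, b=Δ1−h1·(2M1+M2)/6=-177/67
seg 2: a=-5, c=M2/2=129/67, d=(M3−M2)/(6·3)=-101/201, b=Δ2−h2·(2M2+M3)/6=117/67
seg 3: a=4, c=M3/2=-174/67, d=(M4−M3)/(6·1)=58/67, b=Δ3−h3·(2M3+M4)/6=-18/67
t_q=1 → seg 0, τ=1; S=3+-213/67·τ+0·τ²+3/67·τ³=-9/67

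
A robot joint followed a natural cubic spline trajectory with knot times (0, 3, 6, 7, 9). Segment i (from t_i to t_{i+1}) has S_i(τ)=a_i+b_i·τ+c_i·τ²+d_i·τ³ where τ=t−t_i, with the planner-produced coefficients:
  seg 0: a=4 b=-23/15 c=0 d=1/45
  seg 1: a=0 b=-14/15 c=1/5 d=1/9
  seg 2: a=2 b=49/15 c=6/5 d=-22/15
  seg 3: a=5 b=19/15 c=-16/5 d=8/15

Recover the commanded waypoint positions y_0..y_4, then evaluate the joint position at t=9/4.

y_0=4 y_1=0 y_2=2 y_3=5 y_4=-1
S(9/4) = 257/320

y_0 = S_0(0) = a_0 = 4
y_1 = S_1(0) = a_1 = 0
y_2 = S_2(0) = a_2 = 2
y_3 = S_3(0) = a_3 = 5
y_4 = S_3(2) = -1
t_q=9/4 is in segment 0 (τ=9/4); S_0(τ)=257/320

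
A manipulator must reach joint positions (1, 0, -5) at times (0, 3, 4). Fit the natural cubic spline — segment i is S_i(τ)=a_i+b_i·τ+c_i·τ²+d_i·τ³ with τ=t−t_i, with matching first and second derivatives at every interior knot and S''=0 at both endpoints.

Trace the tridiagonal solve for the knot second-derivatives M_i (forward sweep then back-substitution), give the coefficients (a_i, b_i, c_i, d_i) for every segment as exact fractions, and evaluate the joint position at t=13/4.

  seg 0: a=1 b=17/12 c=0 d=-7/36
  seg 1: a=0 b=-23/6 c=-7/4 d=7/12
S(13/4) = -271/256

Δ: Δ0=-1/3, Δ1=-5
row 1: diag=8, rhs=-28; c'=1/8, d'=-7/2
back: M1=-7/2
M: M0=0, M1=-7/2, M2=0
seg 0: a=1, c=M0/2=0, d=(M1−M0)/(6·3)=-7/36, b=Δ0−h0·(2M0+M1)/6=17/12
seg 1: a=0, c=M1/2=-7/4, d=(M2−M1)/(6·1)=7/12, b=Δ1−h1·(2M1+M2)/6=-23/6
t_q=13/4 → seg 1, τ=1/4; S=0+-23/6·τ+-7/4·τ²+7/12·τ³=-271/256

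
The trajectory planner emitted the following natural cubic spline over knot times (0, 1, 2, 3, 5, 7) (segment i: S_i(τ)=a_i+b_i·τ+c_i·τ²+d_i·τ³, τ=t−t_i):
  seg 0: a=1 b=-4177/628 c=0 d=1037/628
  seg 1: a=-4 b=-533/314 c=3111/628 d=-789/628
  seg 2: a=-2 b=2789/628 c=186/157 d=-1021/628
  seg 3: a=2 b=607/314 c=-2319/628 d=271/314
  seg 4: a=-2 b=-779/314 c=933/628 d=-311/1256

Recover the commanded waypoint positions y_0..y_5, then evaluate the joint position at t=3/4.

y_0=1 y_1=-4 y_2=-2 y_3=2 y_4=-2 y_5=-3
S(3/4) = -132305/40192

y_0 = S_0(0) = a_0 = 1
y_1 = S_1(0) = a_1 = -4
y_2 = S_2(0) = a_2 = -2
y_3 = S_3(0) = a_3 = 2
y_4 = S_4(0) = a_4 = -2
y_5 = S_4(2) = -3
t_q=3/4 is in segment 0 (τ=3/4); S_0(τ)=-132305/40192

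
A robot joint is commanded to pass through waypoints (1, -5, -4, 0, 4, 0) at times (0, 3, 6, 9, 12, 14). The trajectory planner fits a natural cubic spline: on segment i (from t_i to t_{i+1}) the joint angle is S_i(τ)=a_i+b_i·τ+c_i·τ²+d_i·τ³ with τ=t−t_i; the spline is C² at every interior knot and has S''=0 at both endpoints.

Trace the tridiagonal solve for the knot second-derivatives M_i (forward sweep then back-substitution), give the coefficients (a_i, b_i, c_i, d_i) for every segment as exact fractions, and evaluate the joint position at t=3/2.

Δ: Δ0=-2, Δ1=1/3, Δ2=4/3, Δ3=4/3, Δ4=-2
row 1: diag=12, rhs=14; c'=1/4, d'=7/6
row 2: denom=12−3·1/4=45/4; d'=(6−3·7/6)/(45/4)=2/9
row 3: denom=12−3·4/15=56/5; d'=(0−3·2/9)/(56/5)=-5/84
row 4: denom=10−3·15/56=515/56; d'=(-20−3·-5/84)/(515/56)=-222/103
back: M4=-222/103
back: M3=-5/84−15/56·-222/103=160/309
back: M2=2/9−4/15·160/309=26/309
back: M1=7/6−1/4·26/309=118/103
M: M0=0, M1=118/103, M2=26/309, M3=160/309, M4=-222/103, M5=0
seg 0: a=1, c=M0/2=0, d=(M1−M0)/(6·3)=59/927, b=Δ0−h0·(2M0+M1)/6=-265/103
seg 1: a=-5, c=M1/2=59/103, d=(M2−M1)/(6·3)=-164/2781, b=Δ1−h1·(2M1+M2)/6=-88/103
seg 2: a=-4, c=M2/2=13/309, d=(M3−M2)/(6·3)=67/2781, b=Δ2−h2·(2M2+M3)/6=102/103
seg 3: a=0, c=M3/2=80/309, d=(M4−M3)/(6·3)=-413/2781, b=Δ3−h3·(2M3+M4)/6=195/103
seg 4: a=4, c=M4/2=-111/103, d=(M5−M4)/(6·2)=37/206, b=Δ4−h4·(2M4+M5)/6=-58/103
t_q=3/2 → seg 0, τ=3/2; S=1+-265/103·τ+0·τ²+59/927·τ³=-2179/824

  seg 0: a=1 b=-265/103 c=0 d=59/927
  seg 1: a=-5 b=-88/103 c=59/103 d=-164/2781
  seg 2: a=-4 b=102/103 c=13/309 d=67/2781
  seg 3: a=0 b=195/103 c=80/309 d=-413/2781
  seg 4: a=4 b=-58/103 c=-111/103 d=37/206
S(3/2) = -2179/824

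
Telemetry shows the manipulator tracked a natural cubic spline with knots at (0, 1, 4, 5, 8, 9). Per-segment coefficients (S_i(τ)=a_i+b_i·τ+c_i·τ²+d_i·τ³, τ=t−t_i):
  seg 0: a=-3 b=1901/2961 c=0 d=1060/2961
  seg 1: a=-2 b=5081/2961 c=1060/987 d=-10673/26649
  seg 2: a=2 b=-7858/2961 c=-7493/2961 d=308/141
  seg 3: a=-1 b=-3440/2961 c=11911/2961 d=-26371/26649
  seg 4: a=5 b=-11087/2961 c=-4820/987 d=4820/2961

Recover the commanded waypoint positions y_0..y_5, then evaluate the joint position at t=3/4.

y_0 = S_0(0) = a_0 = -3
y_1 = S_1(0) = a_1 = -2
y_2 = S_2(0) = a_2 = 2
y_3 = S_3(0) = a_3 = -1
y_4 = S_4(0) = a_4 = 5
y_5 = S_4(1) = -2
t_q=3/4 is in segment 0 (τ=3/4); S_0(τ)=-5341/2256

y_0=-3 y_1=-2 y_2=2 y_3=-1 y_4=5 y_5=-2
S(3/4) = -5341/2256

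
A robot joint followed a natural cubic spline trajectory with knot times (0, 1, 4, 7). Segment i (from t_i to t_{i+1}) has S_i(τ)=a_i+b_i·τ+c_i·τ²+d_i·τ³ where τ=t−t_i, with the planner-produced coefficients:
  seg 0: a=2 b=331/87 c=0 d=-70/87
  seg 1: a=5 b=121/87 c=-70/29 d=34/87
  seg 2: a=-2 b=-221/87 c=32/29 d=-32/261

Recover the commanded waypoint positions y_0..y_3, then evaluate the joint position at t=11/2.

y_0=2 y_1=5 y_2=-2 y_3=-3
S(11/2) = -217/58

y_0 = S_0(0) = a_0 = 2
y_1 = S_1(0) = a_1 = 5
y_2 = S_2(0) = a_2 = -2
y_3 = S_2(3) = -3
t_q=11/2 is in segment 2 (τ=3/2); S_2(τ)=-217/58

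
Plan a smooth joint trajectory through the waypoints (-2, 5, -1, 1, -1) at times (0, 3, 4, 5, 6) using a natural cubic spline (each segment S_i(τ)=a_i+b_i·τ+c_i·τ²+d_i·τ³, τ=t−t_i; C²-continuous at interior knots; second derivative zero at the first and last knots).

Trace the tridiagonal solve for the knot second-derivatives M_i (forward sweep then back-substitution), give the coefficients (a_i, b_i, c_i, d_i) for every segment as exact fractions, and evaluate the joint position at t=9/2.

Δ: Δ0=7/3, Δ1=-6, Δ2=2, Δ3=-2
row 1: diag=8, rhs=-50; c'=1/8, d'=-25/4
row 2: denom=4−1·1/8=31/8; d'=(48−1·-25/4)/(31/8)=14
row 3: denom=4−1·8/31=116/31; d'=(-24−1·14)/(116/31)=-589/58
back: M3=-589/58
back: M2=14−8/31·-589/58=482/29
back: M1=-25/4−1/8·482/29=-483/58
M: M0=0, M1=-483/58, M2=482/29, M3=-589/58, M4=0
seg 0: a=-2, c=M0/2=0, d=(M1−M0)/(6·3)=-161/348, b=Δ0−h0·(2M0+M1)/6=2261/348
seg 1: a=5, c=M1/2=-483/116, d=(M2−M1)/(6·1)=1447/348, b=Δ1−h1·(2M1+M2)/6=-1043/174
seg 2: a=-1, c=M2/2=241/29, d=(M3−M2)/(6·1)=-1553/348, b=Δ2−h2·(2M2+M3)/6=-643/348
seg 3: a=1, c=M3/2=-589/116, d=(M4−M3)/(6·1)=589/348, b=Δ3−h3·(2M3+M4)/6=241/174
t_q=9/2 → seg 2, τ=1/2; S=-1+-643/348·τ+241/29·τ²+-1553/348·τ³=-375/928

  seg 0: a=-2 b=2261/348 c=0 d=-161/348
  seg 1: a=5 b=-1043/174 c=-483/116 d=1447/348
  seg 2: a=-1 b=-643/348 c=241/29 d=-1553/348
  seg 3: a=1 b=241/174 c=-589/116 d=589/348
S(9/2) = -375/928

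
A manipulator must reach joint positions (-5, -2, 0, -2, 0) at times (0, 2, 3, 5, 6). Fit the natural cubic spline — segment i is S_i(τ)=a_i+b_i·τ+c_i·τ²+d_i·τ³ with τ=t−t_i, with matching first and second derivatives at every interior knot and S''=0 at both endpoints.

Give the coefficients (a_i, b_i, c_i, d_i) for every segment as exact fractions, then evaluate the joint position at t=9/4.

Δ: Δ0=3/2, Δ1=2, Δ2=-1, Δ3=2
row 1: diag=6, rhs=3; c'=1/6, d'=1/2
row 2: denom=6−1·1/6=35/6; d'=(-18−1·1/2)/(35/6)=-111/35
row 3: denom=6−2·12/35=186/35; d'=(18−2·-111/35)/(186/35)=142/31
back: M3=142/31
back: M2=-111/35−12/35·142/31=-147/31
back: M1=1/2−1/6·-147/31=40/31
M: M0=0, M1=40/31, M2=-147/31, M3=142/31, M4=0
seg 0: a=-5, c=M0/2=0, d=(M1−M0)/(6·2)=10/93, b=Δ0−h0·(2M0+M1)/6=199/186
seg 1: a=-2, c=M1/2=20/31, d=(M2−M1)/(6·1)=-187/186, b=Δ1−h1·(2M1+M2)/6=439/186
seg 2: a=0, c=M2/2=-147/62, d=(M3−M2)/(6·2)=289/372, b=Δ2−h2·(2M2+M3)/6=59/93
seg 3: a=-2, c=M3/2=71/31, d=(M4−M3)/(6·1)=-71/93, b=Δ3−h3·(2M3+M4)/6=44/93
t_q=9/4 → seg 1, τ=1/4; S=-2+439/186·τ+20/31·τ²+-187/186·τ³=-5497/3968

  seg 0: a=-5 b=199/186 c=0 d=10/93
  seg 1: a=-2 b=439/186 c=20/31 d=-187/186
  seg 2: a=0 b=59/93 c=-147/62 d=289/372
  seg 3: a=-2 b=44/93 c=71/31 d=-71/93
S(9/4) = -5497/3968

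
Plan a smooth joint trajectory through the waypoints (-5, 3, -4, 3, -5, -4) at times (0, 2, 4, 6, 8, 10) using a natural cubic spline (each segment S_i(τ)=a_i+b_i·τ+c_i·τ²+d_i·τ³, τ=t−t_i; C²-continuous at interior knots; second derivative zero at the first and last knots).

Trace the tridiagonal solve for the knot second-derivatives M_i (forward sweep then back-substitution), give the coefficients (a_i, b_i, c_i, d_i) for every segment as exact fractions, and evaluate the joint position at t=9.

Δ: Δ0=4, Δ1=-7/2, Δ2=7/2, Δ3=-4, Δ4=1/2
row 1: diag=8, rhs=-45; c'=1/4, d'=-45/8
row 2: denom=8−2·1/4=15/2; d'=(42−2·-45/8)/(15/2)=71/10
row 3: denom=8−2·4/15=112/15; d'=(-45−2·71/10)/(112/15)=-111/14
row 4: denom=8−2·15/56=209/28; d'=(27−2·-111/14)/(209/28)=1200/209
back: M4=1200/209
back: M3=-111/14−15/56·1200/209=-3957/418
back: M2=71/10−4/15·-3957/418=4023/418
back: M1=-45/8−1/4·4023/418=-3357/418
M: M0=0, M1=-3357/418, M2=4023/418, M3=-3957/418, M4=1200/209, M5=0
seg 0: a=-5, c=M0/2=0, d=(M1−M0)/(6·2)=-1119/1672, b=Δ0−h0·(2M0+M1)/6=2791/418
seg 1: a=3, c=M1/2=-3357/836, d=(M2−M1)/(6·2)=615/418, b=Δ1−h1·(2M1+M2)/6=-283/209
seg 2: a=-4, c=M2/2=4023/836, d=(M3−M2)/(6·2)=-35/22, b=Δ2−h2·(2M2+M3)/6=50/209
seg 3: a=3, c=M3/2=-3957/836, d=(M4−M3)/(6·2)=2119/1672, b=Δ3−h3·(2M3+M4)/6=83/209
seg 4: a=-5, c=M4/2=600/209, d=(M5−M4)/(6·2)=-100/209, b=Δ4−h4·(2M4+M5)/6=-1391/418
t_q=9 → seg 4, τ=1; S=-5+-1391/418·τ+600/209·τ²+-100/209·τ³=-2481/418

  seg 0: a=-5 b=2791/418 c=0 d=-1119/1672
  seg 1: a=3 b=-283/209 c=-3357/836 d=615/418
  seg 2: a=-4 b=50/209 c=4023/836 d=-35/22
  seg 3: a=3 b=83/209 c=-3957/836 d=2119/1672
  seg 4: a=-5 b=-1391/418 c=600/209 d=-100/209
S(9) = -2481/418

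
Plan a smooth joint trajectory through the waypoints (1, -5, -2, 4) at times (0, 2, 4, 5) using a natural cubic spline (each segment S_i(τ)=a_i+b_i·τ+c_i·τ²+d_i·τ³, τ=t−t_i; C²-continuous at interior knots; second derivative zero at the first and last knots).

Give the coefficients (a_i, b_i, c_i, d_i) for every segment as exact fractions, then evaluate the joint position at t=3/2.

Δ: Δ0=-3, Δ1=3/2, Δ2=6
row 1: diag=8, rhs=27; c'=1/4, d'=27/8
row 2: denom=6−2·1/4=11/2; d'=(27−2·27/8)/(11/2)=81/22
back: M2=81/22
back: M1=27/8−1/4·81/22=27/11
M: M0=0, M1=27/11, M2=81/22, M3=0
seg 0: a=1, c=M0/2=0, d=(M1−M0)/(6·2)=9/44, b=Δ0−h0·(2M0+M1)/6=-42/11
seg 1: a=-5, c=M1/2=27/22, d=(M2−M1)/(6·2)=9/88, b=Δ1−h1·(2M1+M2)/6=-15/11
seg 2: a=-2, c=M2/2=81/44, d=(M3−M2)/(6·1)=-27/44, b=Δ2−h2·(2M2+M3)/6=105/22
t_q=3/2 → seg 0, τ=3/2; S=1+-42/11·τ+0·τ²+9/44·τ³=-1421/352

  seg 0: a=1 b=-42/11 c=0 d=9/44
  seg 1: a=-5 b=-15/11 c=27/22 d=9/88
  seg 2: a=-2 b=105/22 c=81/44 d=-27/44
S(3/2) = -1421/352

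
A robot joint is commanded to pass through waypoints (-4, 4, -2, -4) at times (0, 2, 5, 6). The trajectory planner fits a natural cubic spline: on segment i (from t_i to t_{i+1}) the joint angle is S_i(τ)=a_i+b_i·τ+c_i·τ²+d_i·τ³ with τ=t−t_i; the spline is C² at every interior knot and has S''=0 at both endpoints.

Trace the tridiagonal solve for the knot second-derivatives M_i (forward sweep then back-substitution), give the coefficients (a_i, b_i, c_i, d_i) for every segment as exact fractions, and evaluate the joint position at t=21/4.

  seg 0: a=-4 b=380/71 c=0 d=-24/71
  seg 1: a=4 b=92/71 c=-144/71 d=22/71
  seg 2: a=-2 b=-178/71 c=54/71 d=-18/71
S(21/4) = -5869/2272

Δ: Δ0=4, Δ1=-2, Δ2=-2
row 1: diag=10, rhs=-36; c'=3/10, d'=-18/5
row 2: denom=8−3·3/10=71/10; d'=(0−3·-18/5)/(71/10)=108/71
back: M2=108/71
back: M1=-18/5−3/10·108/71=-288/71
M: M0=0, M1=-288/71, M2=108/71, M3=0
seg 0: a=-4, c=M0/2=0, d=(M1−M0)/(6·2)=-24/71, b=Δ0−h0·(2M0+M1)/6=380/71
seg 1: a=4, c=M1/2=-144/71, d=(M2−M1)/(6·3)=22/71, b=Δ1−h1·(2M1+M2)/6=92/71
seg 2: a=-2, c=M2/2=54/71, d=(M3−M2)/(6·1)=-18/71, b=Δ2−h2·(2M2+M3)/6=-178/71
t_q=21/4 → seg 2, τ=1/4; S=-2+-178/71·τ+54/71·τ²+-18/71·τ³=-5869/2272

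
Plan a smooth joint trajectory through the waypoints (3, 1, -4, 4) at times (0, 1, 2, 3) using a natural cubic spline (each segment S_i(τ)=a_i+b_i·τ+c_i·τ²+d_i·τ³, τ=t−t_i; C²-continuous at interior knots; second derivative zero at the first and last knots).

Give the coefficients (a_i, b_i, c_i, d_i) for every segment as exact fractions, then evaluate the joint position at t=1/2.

  seg 0: a=3 b=-1/3 c=0 d=-5/3
  seg 1: a=1 b=-16/3 c=-5 d=16/3
  seg 2: a=-4 b=2/3 c=11 d=-11/3
S(1/2) = 21/8

Δ: Δ0=-2, Δ1=-5, Δ2=8
row 1: diag=4, rhs=-18; c'=1/4, d'=-9/2
row 2: denom=4−1·1/4=15/4; d'=(78−1·-9/2)/(15/4)=22
back: M2=22
back: M1=-9/2−1/4·22=-10
M: M0=0, M1=-10, M2=22, M3=0
seg 0: a=3, c=M0/2=0, d=(M1−M0)/(6·1)=-5/3, b=Δ0−h0·(2M0+M1)/6=-1/3
seg 1: a=1, c=M1/2=-5, d=(M2−M1)/(6·1)=16/3, b=Δ1−h1·(2M1+M2)/6=-16/3
seg 2: a=-4, c=M2/2=11, d=(M3−M2)/(6·1)=-11/3, b=Δ2−h2·(2M2+M3)/6=2/3
t_q=1/2 → seg 0, τ=1/2; S=3+-1/3·τ+0·τ²+-5/3·τ³=21/8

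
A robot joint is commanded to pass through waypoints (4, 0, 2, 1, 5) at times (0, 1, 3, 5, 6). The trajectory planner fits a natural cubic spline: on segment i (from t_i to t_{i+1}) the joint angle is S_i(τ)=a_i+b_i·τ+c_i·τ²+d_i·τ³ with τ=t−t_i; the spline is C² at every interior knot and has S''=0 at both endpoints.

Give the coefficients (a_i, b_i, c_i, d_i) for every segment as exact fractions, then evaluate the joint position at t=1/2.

Δ: Δ0=-4, Δ1=1, Δ2=-1/2, Δ3=4
row 1: diag=6, rhs=30; c'=1/3, d'=5
row 2: denom=8−2·1/3=22/3; d'=(-9−2·5)/(22/3)=-57/22
row 3: denom=6−2·3/11=60/11; d'=(27−2·-57/22)/(60/11)=59/10
back: M3=59/10
back: M2=-57/22−3/11·59/10=-21/5
back: M1=5−1/3·-21/5=32/5
M: M0=0, M1=32/5, M2=-21/5, M3=59/10, M4=0
seg 0: a=4, c=M0/2=0, d=(M1−M0)/(6·1)=16/15, b=Δ0−h0·(2M0+M1)/6=-76/15
seg 1: a=0, c=M1/2=16/5, d=(M2−M1)/(6·2)=-53/60, b=Δ1−h1·(2M1+M2)/6=-28/15
seg 2: a=2, c=M2/2=-21/10, d=(M3−M2)/(6·2)=101/120, b=Δ2−h2·(2M2+M3)/6=1/3
seg 3: a=1, c=M3/2=59/20, d=(M4−M3)/(6·1)=-59/60, b=Δ3−h3·(2M3+M4)/6=61/30
t_q=1/2 → seg 0, τ=1/2; S=4+-76/15·τ+0·τ²+16/15·τ³=8/5

  seg 0: a=4 b=-76/15 c=0 d=16/15
  seg 1: a=0 b=-28/15 c=16/5 d=-53/60
  seg 2: a=2 b=1/3 c=-21/10 d=101/120
  seg 3: a=1 b=61/30 c=59/20 d=-59/60
S(1/2) = 8/5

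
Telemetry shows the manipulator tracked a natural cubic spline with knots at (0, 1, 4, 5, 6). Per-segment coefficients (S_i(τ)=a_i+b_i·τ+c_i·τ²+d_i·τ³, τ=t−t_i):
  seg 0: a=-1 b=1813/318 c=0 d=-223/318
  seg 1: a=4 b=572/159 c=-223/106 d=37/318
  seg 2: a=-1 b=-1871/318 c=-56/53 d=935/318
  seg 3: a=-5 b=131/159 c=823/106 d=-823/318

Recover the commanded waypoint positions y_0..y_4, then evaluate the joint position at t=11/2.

y_0=-1 y_1=4 y_2=-1 y_3=-5 y_4=1
S(11/2) = -2519/848

y_0 = S_0(0) = a_0 = -1
y_1 = S_1(0) = a_1 = 4
y_2 = S_2(0) = a_2 = -1
y_3 = S_3(0) = a_3 = -5
y_4 = S_3(1) = 1
t_q=11/2 is in segment 3 (τ=1/2); S_3(τ)=-2519/848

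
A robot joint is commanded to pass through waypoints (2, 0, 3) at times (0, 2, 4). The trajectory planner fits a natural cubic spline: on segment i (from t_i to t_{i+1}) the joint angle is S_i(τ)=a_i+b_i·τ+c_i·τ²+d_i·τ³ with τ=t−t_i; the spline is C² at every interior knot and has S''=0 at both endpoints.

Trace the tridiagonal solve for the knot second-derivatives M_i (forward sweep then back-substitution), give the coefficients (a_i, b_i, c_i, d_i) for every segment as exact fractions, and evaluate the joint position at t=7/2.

  seg 0: a=2 b=-13/8 c=0 d=5/32
  seg 1: a=0 b=1/4 c=15/16 d=-5/32
S(7/2) = 501/256

Δ: Δ0=-1, Δ1=3/2
row 1: diag=8, rhs=15; c'=1/4, d'=15/8
back: M1=15/8
M: M0=0, M1=15/8, M2=0
seg 0: a=2, c=M0/2=0, d=(M1−M0)/(6·2)=5/32, b=Δ0−h0·(2M0+M1)/6=-13/8
seg 1: a=0, c=M1/2=15/16, d=(M2−M1)/(6·2)=-5/32, b=Δ1−h1·(2M1+M2)/6=1/4
t_q=7/2 → seg 1, τ=3/2; S=0+1/4·τ+15/16·τ²+-5/32·τ³=501/256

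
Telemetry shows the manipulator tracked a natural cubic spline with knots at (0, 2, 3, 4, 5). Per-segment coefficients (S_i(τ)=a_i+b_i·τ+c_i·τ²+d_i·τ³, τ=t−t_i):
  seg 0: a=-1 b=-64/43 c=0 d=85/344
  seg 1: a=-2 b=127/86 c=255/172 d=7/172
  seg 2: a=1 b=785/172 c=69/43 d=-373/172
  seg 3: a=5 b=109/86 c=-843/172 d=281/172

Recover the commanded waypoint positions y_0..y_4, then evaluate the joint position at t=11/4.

y_0 = S_0(0) = a_0 = -1
y_1 = S_1(0) = a_1 = -2
y_2 = S_2(0) = a_2 = 1
y_3 = S_3(0) = a_3 = 5
y_4 = S_3(1) = 3
t_q=11/4 is in segment 1 (τ=3/4); S_1(τ)=-455/11008

y_0=-1 y_1=-2 y_2=1 y_3=5 y_4=3
S(11/4) = -455/11008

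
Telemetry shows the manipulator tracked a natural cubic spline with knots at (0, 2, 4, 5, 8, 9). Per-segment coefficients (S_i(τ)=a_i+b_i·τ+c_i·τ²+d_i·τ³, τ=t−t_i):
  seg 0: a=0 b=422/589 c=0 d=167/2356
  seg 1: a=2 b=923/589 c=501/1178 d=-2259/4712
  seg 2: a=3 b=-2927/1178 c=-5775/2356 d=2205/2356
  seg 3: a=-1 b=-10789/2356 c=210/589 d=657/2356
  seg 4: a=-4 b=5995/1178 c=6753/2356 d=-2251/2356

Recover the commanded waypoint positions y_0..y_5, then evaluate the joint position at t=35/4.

y_0 = S_0(0) = a_0 = 0
y_1 = S_1(0) = a_1 = 2
y_2 = S_2(0) = a_2 = 3
y_3 = S_3(0) = a_3 = -1
y_4 = S_4(0) = a_4 = -4
y_5 = S_4(1) = 3
t_q=35/4 is in segment 4 (τ=3/4); S_4(τ)=154715/150784

y_0=0 y_1=2 y_2=3 y_3=-1 y_4=-4 y_5=3
S(35/4) = 154715/150784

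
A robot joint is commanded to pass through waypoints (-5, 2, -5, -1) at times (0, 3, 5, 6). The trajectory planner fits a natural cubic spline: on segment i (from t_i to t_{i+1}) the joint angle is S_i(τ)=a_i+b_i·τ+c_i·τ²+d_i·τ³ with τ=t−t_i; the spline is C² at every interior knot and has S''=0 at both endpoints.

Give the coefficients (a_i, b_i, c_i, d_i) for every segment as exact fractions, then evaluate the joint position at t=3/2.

Δ: Δ0=7/3, Δ1=-7/2, Δ2=4
row 1: diag=10, rhs=-35; c'=1/5, d'=-7/2
row 2: denom=6−2·1/5=28/5; d'=(45−2·-7/2)/(28/5)=65/7
back: M2=65/7
back: M1=-7/2−1/5·65/7=-75/14
M: M0=0, M1=-75/14, M2=65/7, M3=0
seg 0: a=-5, c=M0/2=0, d=(M1−M0)/(6·3)=-25/84, b=Δ0−h0·(2M0+M1)/6=421/84
seg 1: a=2, c=M1/2=-75/28, d=(M2−M1)/(6·2)=205/168, b=Δ1−h1·(2M1+M2)/6=-127/42
seg 2: a=-5, c=M2/2=65/14, d=(M3−M2)/(6·1)=-65/42, b=Δ2−h2·(2M2+M3)/6=19/21
t_q=3/2 → seg 0, τ=3/2; S=-5+421/84·τ+0·τ²+-25/84·τ³=339/224

  seg 0: a=-5 b=421/84 c=0 d=-25/84
  seg 1: a=2 b=-127/42 c=-75/28 d=205/168
  seg 2: a=-5 b=19/21 c=65/14 d=-65/42
S(3/2) = 339/224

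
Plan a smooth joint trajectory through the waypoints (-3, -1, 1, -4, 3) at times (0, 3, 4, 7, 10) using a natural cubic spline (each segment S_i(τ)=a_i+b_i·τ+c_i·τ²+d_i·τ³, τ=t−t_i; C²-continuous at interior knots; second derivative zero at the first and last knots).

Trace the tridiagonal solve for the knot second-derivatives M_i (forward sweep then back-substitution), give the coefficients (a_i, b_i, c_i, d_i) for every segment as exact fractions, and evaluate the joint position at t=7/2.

  seg 0: a=-3 b=-5/57 c=0 d=43/513
  seg 1: a=-1 b=124/57 c=43/57 d=-53/57
  seg 2: a=1 b=17/19 c=-116/57 d=202/513
  seg 3: a=-4 b=-13/19 c=86/57 d=-86/513
S(7/2) = 73/456

Δ: Δ0=2/3, Δ1=2, Δ2=-5/3, Δ3=7/3
row 1: diag=8, rhs=8; c'=1/8, d'=1
row 2: denom=8−1·1/8=63/8; d'=(-22−1·1)/(63/8)=-184/63
row 3: denom=12−3·8/21=76/7; d'=(24−3·-184/63)/(76/7)=172/57
back: M3=172/57
back: M2=-184/63−8/21·172/57=-232/57
back: M1=1−1/8·-232/57=86/57
M: M0=0, M1=86/57, M2=-232/57, M3=172/57, M4=0
seg 0: a=-3, c=M0/2=0, d=(M1−M0)/(6·3)=43/513, b=Δ0−h0·(2M0+M1)/6=-5/57
seg 1: a=-1, c=M1/2=43/57, d=(M2−M1)/(6·1)=-53/57, b=Δ1−h1·(2M1+M2)/6=124/57
seg 2: a=1, c=M2/2=-116/57, d=(M3−M2)/(6·3)=202/513, b=Δ2−h2·(2M2+M3)/6=17/19
seg 3: a=-4, c=M3/2=86/57, d=(M4−M3)/(6·3)=-86/513, b=Δ3−h3·(2M3+M4)/6=-13/19
t_q=7/2 → seg 1, τ=1/2; S=-1+124/57·τ+43/57·τ²+-53/57·τ³=73/456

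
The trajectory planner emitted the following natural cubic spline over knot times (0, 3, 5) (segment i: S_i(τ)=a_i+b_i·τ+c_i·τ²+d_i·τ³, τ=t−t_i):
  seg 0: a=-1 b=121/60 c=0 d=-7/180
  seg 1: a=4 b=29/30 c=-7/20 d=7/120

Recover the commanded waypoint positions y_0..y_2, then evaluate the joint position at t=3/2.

y_0 = S_0(0) = a_0 = -1
y_1 = S_1(0) = a_1 = 4
y_2 = S_1(2) = 5
t_q=3/2 is in segment 0 (τ=3/2); S_0(τ)=303/160

y_0=-1 y_1=4 y_2=5
S(3/2) = 303/160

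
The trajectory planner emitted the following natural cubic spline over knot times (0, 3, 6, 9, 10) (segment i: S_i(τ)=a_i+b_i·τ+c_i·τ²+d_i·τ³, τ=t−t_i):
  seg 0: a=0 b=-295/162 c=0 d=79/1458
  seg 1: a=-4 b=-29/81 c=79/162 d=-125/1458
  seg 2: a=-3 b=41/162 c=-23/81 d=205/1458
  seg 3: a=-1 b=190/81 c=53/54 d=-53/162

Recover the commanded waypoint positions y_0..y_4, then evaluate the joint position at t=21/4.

y_0=0 y_1=-4 y_2=-3 y_3=-1 y_4=2
S(21/4) = -3817/1152

y_0 = S_0(0) = a_0 = 0
y_1 = S_1(0) = a_1 = -4
y_2 = S_2(0) = a_2 = -3
y_3 = S_3(0) = a_3 = -1
y_4 = S_3(1) = 2
t_q=21/4 is in segment 1 (τ=9/4); S_1(τ)=-3817/1152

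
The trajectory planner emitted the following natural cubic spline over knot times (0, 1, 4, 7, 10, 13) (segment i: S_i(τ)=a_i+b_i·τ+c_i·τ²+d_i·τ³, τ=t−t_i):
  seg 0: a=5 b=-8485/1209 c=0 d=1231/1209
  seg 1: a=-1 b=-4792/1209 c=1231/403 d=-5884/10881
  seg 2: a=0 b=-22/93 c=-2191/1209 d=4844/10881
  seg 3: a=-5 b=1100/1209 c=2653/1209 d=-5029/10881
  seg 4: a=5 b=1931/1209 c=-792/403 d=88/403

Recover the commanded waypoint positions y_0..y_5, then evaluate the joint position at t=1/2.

y_0 = S_0(0) = a_0 = 5
y_1 = S_1(0) = a_1 = -1
y_2 = S_2(0) = a_2 = 0
y_3 = S_3(0) = a_3 = -5
y_4 = S_4(0) = a_4 = 5
y_5 = S_4(3) = -2
t_q=1/2 is in segment 0 (τ=1/2); S_0(τ)=5217/3224

y_0=5 y_1=-1 y_2=0 y_3=-5 y_4=5 y_5=-2
S(1/2) = 5217/3224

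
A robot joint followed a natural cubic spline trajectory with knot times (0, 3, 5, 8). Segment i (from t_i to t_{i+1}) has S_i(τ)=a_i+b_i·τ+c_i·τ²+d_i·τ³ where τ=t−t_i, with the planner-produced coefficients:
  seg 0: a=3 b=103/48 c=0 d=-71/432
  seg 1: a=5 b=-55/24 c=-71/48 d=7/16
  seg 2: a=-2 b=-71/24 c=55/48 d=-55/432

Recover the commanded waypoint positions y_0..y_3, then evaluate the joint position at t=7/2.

y_0=3 y_1=5 y_2=-2 y_3=-4
S(7/2) = 453/128

y_0 = S_0(0) = a_0 = 3
y_1 = S_1(0) = a_1 = 5
y_2 = S_2(0) = a_2 = -2
y_3 = S_2(3) = -4
t_q=7/2 is in segment 1 (τ=1/2); S_1(τ)=453/128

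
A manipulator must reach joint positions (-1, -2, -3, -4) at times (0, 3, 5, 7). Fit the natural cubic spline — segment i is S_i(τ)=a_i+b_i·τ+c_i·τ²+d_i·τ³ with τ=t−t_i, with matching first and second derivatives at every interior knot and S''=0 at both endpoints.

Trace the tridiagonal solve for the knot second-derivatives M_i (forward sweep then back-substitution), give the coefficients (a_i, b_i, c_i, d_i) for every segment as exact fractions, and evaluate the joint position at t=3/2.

  seg 0: a=-1 b=-16/57 c=0 d=-1/171
  seg 1: a=-2 b=-25/57 c=-1/19 d=5/456
  seg 2: a=-3 b=-59/114 c=1/76 d=-1/456
S(3/2) = -219/152

Δ: Δ0=-1/3, Δ1=-1/2, Δ2=-1/2
row 1: diag=10, rhs=-1; c'=1/5, d'=-1/10
row 2: denom=8−2·1/5=38/5; d'=(0−2·-1/10)/(38/5)=1/38
back: M2=1/38
back: M1=-1/10−1/5·1/38=-2/19
M: M0=0, M1=-2/19, M2=1/38, M3=0
seg 0: a=-1, c=M0/2=0, d=(M1−M0)/(6·3)=-1/171, b=Δ0−h0·(2M0+M1)/6=-16/57
seg 1: a=-2, c=M1/2=-1/19, d=(M2−M1)/(6·2)=5/456, b=Δ1−h1·(2M1+M2)/6=-25/57
seg 2: a=-3, c=M2/2=1/76, d=(M3−M2)/(6·2)=-1/456, b=Δ2−h2·(2M2+M3)/6=-59/114
t_q=3/2 → seg 0, τ=3/2; S=-1+-16/57·τ+0·τ²+-1/171·τ³=-219/152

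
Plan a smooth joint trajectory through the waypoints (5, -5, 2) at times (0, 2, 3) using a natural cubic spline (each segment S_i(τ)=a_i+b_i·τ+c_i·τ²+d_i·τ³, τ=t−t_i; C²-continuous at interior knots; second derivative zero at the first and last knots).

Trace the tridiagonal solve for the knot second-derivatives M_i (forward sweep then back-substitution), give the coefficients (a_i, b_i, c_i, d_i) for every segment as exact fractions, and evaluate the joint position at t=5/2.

Δ: Δ0=-5, Δ1=7
row 1: diag=6, rhs=72; c'=1/6, d'=12
back: M1=12
M: M0=0, M1=12, M2=0
seg 0: a=5, c=M0/2=0, d=(M1−M0)/(6·2)=1, b=Δ0−h0·(2M0+M1)/6=-9
seg 1: a=-5, c=M1/2=6, d=(M2−M1)/(6·1)=-2, b=Δ1−h1·(2M1+M2)/6=3
t_q=5/2 → seg 1, τ=1/2; S=-5+3·τ+6·τ²+-2·τ³=-9/4

  seg 0: a=5 b=-9 c=0 d=1
  seg 1: a=-5 b=3 c=6 d=-2
S(5/2) = -9/4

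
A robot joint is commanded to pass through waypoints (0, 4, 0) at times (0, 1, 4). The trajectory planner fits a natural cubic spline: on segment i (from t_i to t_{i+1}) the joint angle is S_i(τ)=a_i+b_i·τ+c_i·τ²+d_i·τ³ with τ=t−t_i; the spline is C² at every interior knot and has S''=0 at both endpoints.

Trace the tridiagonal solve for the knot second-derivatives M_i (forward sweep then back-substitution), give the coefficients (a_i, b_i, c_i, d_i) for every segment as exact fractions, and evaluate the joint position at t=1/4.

Δ: Δ0=4, Δ1=-4/3
row 1: diag=8, rhs=-32; c'=3/8, d'=-4
back: M1=-4
M: M0=0, M1=-4, M2=0
seg 0: a=0, c=M0/2=0, d=(M1−M0)/(6·1)=-2/3, b=Δ0−h0·(2M0+M1)/6=14/3
seg 1: a=4, c=M1/2=-2, d=(M2−M1)/(6·3)=2/9, b=Δ1−h1·(2M1+M2)/6=8/3
t_q=1/4 → seg 0, τ=1/4; S=0+14/3·τ+0·τ²+-2/3·τ³=37/32

  seg 0: a=0 b=14/3 c=0 d=-2/3
  seg 1: a=4 b=8/3 c=-2 d=2/9
S(1/4) = 37/32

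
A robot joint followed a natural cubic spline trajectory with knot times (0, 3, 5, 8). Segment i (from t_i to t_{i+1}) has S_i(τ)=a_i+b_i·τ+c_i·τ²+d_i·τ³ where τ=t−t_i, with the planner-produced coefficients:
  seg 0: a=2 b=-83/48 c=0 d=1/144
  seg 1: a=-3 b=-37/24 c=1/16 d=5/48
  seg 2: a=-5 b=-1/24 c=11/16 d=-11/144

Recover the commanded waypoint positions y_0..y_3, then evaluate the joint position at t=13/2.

y_0 = S_0(0) = a_0 = 2
y_1 = S_1(0) = a_1 = -3
y_2 = S_2(0) = a_2 = -5
y_3 = S_2(3) = -1
t_q=13/2 is in segment 2 (τ=3/2); S_2(τ)=-483/128

y_0=2 y_1=-3 y_2=-5 y_3=-1
S(13/2) = -483/128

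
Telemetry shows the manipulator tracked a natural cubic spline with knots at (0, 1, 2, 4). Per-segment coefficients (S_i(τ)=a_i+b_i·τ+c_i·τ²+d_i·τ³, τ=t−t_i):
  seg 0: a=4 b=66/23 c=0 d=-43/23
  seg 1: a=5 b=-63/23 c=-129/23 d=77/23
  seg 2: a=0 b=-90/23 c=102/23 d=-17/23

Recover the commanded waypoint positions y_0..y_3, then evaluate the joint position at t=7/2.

y_0 = S_0(0) = a_0 = 4
y_1 = S_1(0) = a_1 = 5
y_2 = S_2(0) = a_2 = 0
y_3 = S_2(2) = 4
t_q=7/2 is in segment 2 (τ=3/2); S_2(τ)=297/184

y_0=4 y_1=5 y_2=0 y_3=4
S(7/2) = 297/184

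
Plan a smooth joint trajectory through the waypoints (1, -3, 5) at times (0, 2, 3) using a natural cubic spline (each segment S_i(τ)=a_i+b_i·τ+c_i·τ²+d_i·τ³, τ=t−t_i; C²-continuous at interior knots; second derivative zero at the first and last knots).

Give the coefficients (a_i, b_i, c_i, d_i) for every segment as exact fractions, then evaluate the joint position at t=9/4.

Δ: Δ0=-2, Δ1=8
row 1: diag=6, rhs=60; c'=1/6, d'=10
back: M1=10
M: M0=0, M1=10, M2=0
seg 0: a=1, c=M0/2=0, d=(M1−M0)/(6·2)=5/6, b=Δ0−h0·(2M0+M1)/6=-16/3
seg 1: a=-3, c=M1/2=5, d=(M2−M1)/(6·1)=-5/3, b=Δ1−h1·(2M1+M2)/6=14/3
t_q=9/4 → seg 1, τ=1/4; S=-3+14/3·τ+5·τ²+-5/3·τ³=-99/64

  seg 0: a=1 b=-16/3 c=0 d=5/6
  seg 1: a=-3 b=14/3 c=5 d=-5/3
S(9/4) = -99/64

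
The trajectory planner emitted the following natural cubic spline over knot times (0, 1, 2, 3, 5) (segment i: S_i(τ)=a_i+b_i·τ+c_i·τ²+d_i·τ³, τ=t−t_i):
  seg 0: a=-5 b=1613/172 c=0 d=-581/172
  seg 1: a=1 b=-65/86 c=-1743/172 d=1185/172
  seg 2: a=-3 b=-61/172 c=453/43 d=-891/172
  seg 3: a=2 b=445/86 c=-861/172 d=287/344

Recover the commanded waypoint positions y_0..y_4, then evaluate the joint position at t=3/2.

y_0=-5 y_1=1 y_2=-3 y_3=2 y_4=-1
S(3/2) = -1445/1376

y_0 = S_0(0) = a_0 = -5
y_1 = S_1(0) = a_1 = 1
y_2 = S_2(0) = a_2 = -3
y_3 = S_3(0) = a_3 = 2
y_4 = S_3(2) = -1
t_q=3/2 is in segment 1 (τ=1/2); S_1(τ)=-1445/1376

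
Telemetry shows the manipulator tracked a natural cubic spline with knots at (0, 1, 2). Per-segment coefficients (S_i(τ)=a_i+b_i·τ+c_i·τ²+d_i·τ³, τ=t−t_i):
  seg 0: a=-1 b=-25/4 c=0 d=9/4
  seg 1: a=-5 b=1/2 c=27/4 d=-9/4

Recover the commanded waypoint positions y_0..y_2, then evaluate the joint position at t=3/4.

y_0 = S_0(0) = a_0 = -1
y_1 = S_1(0) = a_1 = -5
y_2 = S_1(1) = 0
t_q=3/4 is in segment 0 (τ=3/4); S_0(τ)=-1213/256

y_0=-1 y_1=-5 y_2=0
S(3/4) = -1213/256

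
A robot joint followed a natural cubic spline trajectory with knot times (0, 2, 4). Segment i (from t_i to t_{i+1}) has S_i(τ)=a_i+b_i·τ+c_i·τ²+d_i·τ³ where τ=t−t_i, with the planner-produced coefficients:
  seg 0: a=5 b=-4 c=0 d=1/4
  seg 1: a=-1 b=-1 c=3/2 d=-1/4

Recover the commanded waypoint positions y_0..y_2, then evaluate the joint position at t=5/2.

y_0=5 y_1=-1 y_2=1
S(5/2) = -37/32

y_0 = S_0(0) = a_0 = 5
y_1 = S_1(0) = a_1 = -1
y_2 = S_1(2) = 1
t_q=5/2 is in segment 1 (τ=1/2); S_1(τ)=-37/32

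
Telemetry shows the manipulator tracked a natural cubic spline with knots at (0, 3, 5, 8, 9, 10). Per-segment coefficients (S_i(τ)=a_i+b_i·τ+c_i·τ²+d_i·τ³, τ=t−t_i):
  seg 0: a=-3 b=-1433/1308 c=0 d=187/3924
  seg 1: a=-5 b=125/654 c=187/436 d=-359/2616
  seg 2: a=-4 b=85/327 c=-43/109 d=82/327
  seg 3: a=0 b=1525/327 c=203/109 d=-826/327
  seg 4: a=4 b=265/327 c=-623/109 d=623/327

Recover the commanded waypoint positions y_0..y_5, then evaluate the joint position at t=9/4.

y_0 = S_0(0) = a_0 = -3
y_1 = S_1(0) = a_1 = -5
y_2 = S_2(0) = a_2 = -4
y_3 = S_3(0) = a_3 = 0
y_4 = S_4(0) = a_4 = 4
y_5 = S_4(1) = 1
t_q=9/4 is in segment 0 (τ=9/4); S_0(τ)=-137349/27904

y_0=-3 y_1=-5 y_2=-4 y_3=0 y_4=4 y_5=1
S(9/4) = -137349/27904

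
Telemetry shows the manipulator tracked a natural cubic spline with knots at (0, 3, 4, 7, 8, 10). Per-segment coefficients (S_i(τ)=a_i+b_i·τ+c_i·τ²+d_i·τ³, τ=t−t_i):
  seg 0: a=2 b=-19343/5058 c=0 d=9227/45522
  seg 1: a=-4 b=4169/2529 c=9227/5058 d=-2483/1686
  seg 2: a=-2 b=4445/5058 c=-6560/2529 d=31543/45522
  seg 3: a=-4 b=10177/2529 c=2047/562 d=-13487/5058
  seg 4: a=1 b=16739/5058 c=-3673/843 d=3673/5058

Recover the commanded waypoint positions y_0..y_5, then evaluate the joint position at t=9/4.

y_0=2 y_1=-4 y_2=-2 y_3=-4 y_4=1 y_5=-4
S(9/4) = -154509/35968

y_0 = S_0(0) = a_0 = 2
y_1 = S_1(0) = a_1 = -4
y_2 = S_2(0) = a_2 = -2
y_3 = S_3(0) = a_3 = -4
y_4 = S_4(0) = a_4 = 1
y_5 = S_4(2) = -4
t_q=9/4 is in segment 0 (τ=9/4); S_0(τ)=-154509/35968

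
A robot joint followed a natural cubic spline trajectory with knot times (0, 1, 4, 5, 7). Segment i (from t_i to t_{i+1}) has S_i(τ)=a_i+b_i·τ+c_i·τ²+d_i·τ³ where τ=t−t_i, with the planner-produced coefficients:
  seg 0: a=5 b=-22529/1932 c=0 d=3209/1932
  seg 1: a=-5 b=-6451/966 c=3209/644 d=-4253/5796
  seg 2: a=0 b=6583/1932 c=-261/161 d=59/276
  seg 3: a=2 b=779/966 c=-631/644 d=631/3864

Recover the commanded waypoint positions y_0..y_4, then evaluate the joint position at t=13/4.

y_0=5 y_1=-5 y_2=0 y_3=2 y_4=1
S(13/4) = -130153/41216

y_0 = S_0(0) = a_0 = 5
y_1 = S_1(0) = a_1 = -5
y_2 = S_2(0) = a_2 = 0
y_3 = S_3(0) = a_3 = 2
y_4 = S_3(2) = 1
t_q=13/4 is in segment 1 (τ=9/4); S_1(τ)=-130153/41216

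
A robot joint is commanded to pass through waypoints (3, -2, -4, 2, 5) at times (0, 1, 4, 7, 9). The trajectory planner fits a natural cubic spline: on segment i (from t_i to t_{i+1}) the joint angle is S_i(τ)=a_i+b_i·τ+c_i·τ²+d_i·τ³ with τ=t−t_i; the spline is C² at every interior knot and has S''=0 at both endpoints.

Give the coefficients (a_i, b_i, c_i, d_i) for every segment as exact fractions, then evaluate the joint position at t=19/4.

Δ: Δ0=-5, Δ1=-2/3, Δ2=2, Δ3=3/2
row 1: diag=8, rhs=26; c'=3/8, d'=13/4
row 2: denom=12−3·3/8=87/8; d'=(16−3·13/4)/(87/8)=50/87
row 3: denom=10−3·8/29=266/29; d'=(-3−3·50/87)/(266/29)=-137/266
back: M3=-137/266
back: M2=50/87−8/29·-137/266=286/399
back: M1=13/4−3/8·286/399=793/266
M: M0=0, M1=793/266, M2=286/399, M3=-137/266, M4=0
seg 0: a=3, c=M0/2=0, d=(M1−M0)/(6·1)=793/1596, b=Δ0−h0·(2M0+M1)/6=-8773/1596
seg 1: a=-2, c=M1/2=793/532, d=(M2−M1)/(6·3)=-1807/14364, b=Δ1−h1·(2M1+M2)/6=-3197/798
seg 2: a=-4, c=M2/2=143/399, d=(M3−M2)/(6·3)=-983/14364, b=Δ2−h2·(2M2+M3)/6=2459/1596
seg 3: a=2, c=M3/2=-137/532, d=(M4−M3)/(6·2)=137/3192, b=Δ3−h3·(2M3+M4)/6=1471/798
t_q=19/4 → seg 2, τ=3/4; S=-4+2459/1596·τ+143/399·τ²+-983/14364·τ³=-90967/34048

  seg 0: a=3 b=-8773/1596 c=0 d=793/1596
  seg 1: a=-2 b=-3197/798 c=793/532 d=-1807/14364
  seg 2: a=-4 b=2459/1596 c=143/399 d=-983/14364
  seg 3: a=2 b=1471/798 c=-137/532 d=137/3192
S(19/4) = -90967/34048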